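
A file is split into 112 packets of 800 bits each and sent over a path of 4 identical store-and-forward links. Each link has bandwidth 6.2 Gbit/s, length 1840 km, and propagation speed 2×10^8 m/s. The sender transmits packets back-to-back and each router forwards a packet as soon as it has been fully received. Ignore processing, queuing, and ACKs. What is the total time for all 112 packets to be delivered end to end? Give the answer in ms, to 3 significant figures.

36.8 ms

Per-hop transmission t_tx = L/R = 800/6200000000 = 0.000129032 ms.
Per-hop propagation t_prop = 1840000/200000000 = 9.2 ms.
Pipeline fill: first packet needs 4·t_tx to clear all hops; remaining 111 packets each add one t_tx.
Total = (4+112-1)·t_tx + 4·t_prop = 115·0.000129032 + 4·9.2 = 36.8 ms.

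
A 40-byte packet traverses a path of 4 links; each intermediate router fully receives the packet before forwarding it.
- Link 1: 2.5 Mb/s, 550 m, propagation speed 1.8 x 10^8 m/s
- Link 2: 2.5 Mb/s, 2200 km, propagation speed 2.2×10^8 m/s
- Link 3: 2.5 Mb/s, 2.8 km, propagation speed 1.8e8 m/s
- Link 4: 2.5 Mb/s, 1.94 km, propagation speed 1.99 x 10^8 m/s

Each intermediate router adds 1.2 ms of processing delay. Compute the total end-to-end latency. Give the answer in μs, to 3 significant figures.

14100 μs

L = 40 × 8 = 320 bits.
Transmission delay per hop = L/R = 320/2500000 = 128 μs; 4 hops → 512 μs.
Propagation delays (d/s per hop): 3.05556, 10000, 15.5556, 9.74874 μs; sum = 10028.4 μs.
Processing at 3 router(s): 3 × 1.2 ms = 3600 μs.
End-to-end = 14100 μs.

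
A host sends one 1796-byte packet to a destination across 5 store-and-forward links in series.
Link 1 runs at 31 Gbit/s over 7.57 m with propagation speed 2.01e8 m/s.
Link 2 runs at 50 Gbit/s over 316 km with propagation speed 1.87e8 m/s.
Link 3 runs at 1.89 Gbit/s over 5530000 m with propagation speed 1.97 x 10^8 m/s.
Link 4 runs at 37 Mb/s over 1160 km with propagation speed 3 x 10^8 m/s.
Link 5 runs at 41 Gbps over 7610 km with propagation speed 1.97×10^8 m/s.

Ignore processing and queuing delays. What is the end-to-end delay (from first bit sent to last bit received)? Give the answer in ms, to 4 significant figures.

L = 1796 × 8 = 14368 bits.
Transmission delays (L/R per hop): 0.000463484, 0.00028736, 0.00760212, 0.388324, 0.000350439 ms; sum = 0.397028 ms.
Propagation delays (d/s per hop): 3.76617e-05, 1.68984, 28.0711, 3.86667, 38.6294 ms; sum = 72.2571 ms.
End-to-end = 72.65 ms.

72.65 ms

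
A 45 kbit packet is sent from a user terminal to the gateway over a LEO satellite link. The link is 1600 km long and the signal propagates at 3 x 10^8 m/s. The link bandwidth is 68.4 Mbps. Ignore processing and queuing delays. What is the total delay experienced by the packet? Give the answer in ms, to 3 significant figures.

L = 45000 bits.
Transmission delay = L/R = 45000 / 68400000 = 0.657895 ms.
Propagation delay = d/s = 1600000 m / 300000000 m/s = 5.33333 ms.
Total = 5.99 ms.

5.99 ms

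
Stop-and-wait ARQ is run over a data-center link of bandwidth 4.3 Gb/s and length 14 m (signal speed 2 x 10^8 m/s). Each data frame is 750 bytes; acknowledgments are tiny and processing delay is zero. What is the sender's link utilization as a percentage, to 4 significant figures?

t_tx = L/R = 6000/4300000000 = 1.39535e-06 s.
t_prop = 14/200000000 = 7e-08 s; RTT = 1.4e-07 s.
Cycle = t_tx + RTT = 1.53535e-06 s.
Utilization = t_tx / cycle = 1.39535e-06/1.53535e-06 = 90.88 %.

90.88 %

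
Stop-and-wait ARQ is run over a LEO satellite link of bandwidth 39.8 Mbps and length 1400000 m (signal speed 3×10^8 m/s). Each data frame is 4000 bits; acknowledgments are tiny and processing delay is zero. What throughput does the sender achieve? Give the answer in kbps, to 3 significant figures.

t_tx = L/R = 4000/39800000 = 0.000100503 s.
t_prop = 1400000/300000000 = 0.00466667 s; RTT = 0.00933333 s.
Cycle = t_tx + RTT = 0.00943384 s.
Throughput = L / cycle = 4000 / 0.00943384 = 424 kbps.

424 kbps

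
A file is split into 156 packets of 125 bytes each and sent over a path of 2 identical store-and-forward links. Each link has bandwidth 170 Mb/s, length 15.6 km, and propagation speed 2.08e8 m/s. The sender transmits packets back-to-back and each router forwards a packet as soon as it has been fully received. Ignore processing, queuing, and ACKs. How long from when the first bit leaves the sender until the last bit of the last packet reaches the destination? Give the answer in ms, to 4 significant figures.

1.074 ms

Per-hop transmission t_tx = L/R = 1000/170000000 = 0.00588235 ms.
Per-hop propagation t_prop = 15600/208000000 = 0.075 ms.
Pipeline fill: first packet needs 2·t_tx to clear all hops; remaining 155 packets each add one t_tx.
Total = (2+156-1)·t_tx + 2·t_prop = 157·0.00588235 + 2·0.075 = 1.074 ms.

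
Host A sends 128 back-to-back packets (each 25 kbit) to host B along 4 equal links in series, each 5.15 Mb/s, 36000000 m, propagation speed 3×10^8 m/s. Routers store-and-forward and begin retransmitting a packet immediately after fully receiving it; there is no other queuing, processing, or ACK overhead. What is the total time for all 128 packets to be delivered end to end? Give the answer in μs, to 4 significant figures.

1116000 μs

Per-hop transmission t_tx = L/R = 25000/5150000 = 4854.37 μs.
Per-hop propagation t_prop = 36000000/300000000 = 120000 μs.
Pipeline fill: first packet needs 4·t_tx to clear all hops; remaining 127 packets each add one t_tx.
Total = (4+128-1)·t_tx + 4·t_prop = 131·4854.37 + 4·120000 = 1116000 μs.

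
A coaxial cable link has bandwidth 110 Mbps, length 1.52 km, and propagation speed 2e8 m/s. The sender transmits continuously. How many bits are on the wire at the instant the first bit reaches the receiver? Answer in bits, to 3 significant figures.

Propagation delay = 1520 / 200000000 = 7.6e-06 s.
BDP = R × t_prop = 110000000 × 7.6e-06 = 836 bits.

836 bits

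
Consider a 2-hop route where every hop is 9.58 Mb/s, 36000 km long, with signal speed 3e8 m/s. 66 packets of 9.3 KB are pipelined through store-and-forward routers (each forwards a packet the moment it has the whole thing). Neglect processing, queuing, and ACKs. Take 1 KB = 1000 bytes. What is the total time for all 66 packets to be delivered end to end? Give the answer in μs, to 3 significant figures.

760000 μs

Per-hop transmission t_tx = L/R = 74400/9580000 = 7766.18 μs.
Per-hop propagation t_prop = 36000000/300000000 = 120000 μs.
Pipeline fill: first packet needs 2·t_tx to clear all hops; remaining 65 packets each add one t_tx.
Total = (2+66-1)·t_tx + 2·t_prop = 67·7766.18 + 2·120000 = 760000 μs.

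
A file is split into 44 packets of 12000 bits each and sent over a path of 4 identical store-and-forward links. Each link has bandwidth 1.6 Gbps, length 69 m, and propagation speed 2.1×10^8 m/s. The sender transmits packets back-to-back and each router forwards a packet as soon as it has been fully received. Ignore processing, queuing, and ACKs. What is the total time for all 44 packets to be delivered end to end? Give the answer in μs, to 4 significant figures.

353.8 μs

Per-hop transmission t_tx = L/R = 12000/1600000000 = 7.5 μs.
Per-hop propagation t_prop = 69/210000000 = 0.328571 μs.
Pipeline fill: first packet needs 4·t_tx to clear all hops; remaining 43 packets each add one t_tx.
Total = (4+44-1)·t_tx + 4·t_prop = 47·7.5 + 4·0.328571 = 353.8 μs.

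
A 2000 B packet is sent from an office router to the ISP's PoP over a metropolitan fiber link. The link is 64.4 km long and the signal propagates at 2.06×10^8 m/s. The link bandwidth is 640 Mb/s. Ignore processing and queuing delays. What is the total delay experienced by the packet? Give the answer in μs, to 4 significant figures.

337.6 μs

L = 2000 × 8 = 16000 bits.
Transmission delay = L/R = 16000 / 640000000 = 25 μs.
Propagation delay = d/s = 64400 m / 206000000 m/s = 312.621 μs.
Total = 337.6 μs.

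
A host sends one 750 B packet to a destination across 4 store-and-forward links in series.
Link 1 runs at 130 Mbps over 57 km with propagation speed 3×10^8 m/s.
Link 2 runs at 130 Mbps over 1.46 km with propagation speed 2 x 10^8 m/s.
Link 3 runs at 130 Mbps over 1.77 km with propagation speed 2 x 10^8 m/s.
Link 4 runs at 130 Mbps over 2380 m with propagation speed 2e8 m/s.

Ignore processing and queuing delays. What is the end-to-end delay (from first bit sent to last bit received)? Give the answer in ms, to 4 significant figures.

L = 750 × 8 = 6000 bits.
Transmission delay per hop = L/R = 6000/130000000 = 0.0461538 ms; 4 hops → 0.184615 ms.
Propagation delays (d/s per hop): 0.19, 0.0073, 0.00885, 0.0119 ms; sum = 0.21805 ms.
End-to-end = 0.4027 ms.

0.4027 ms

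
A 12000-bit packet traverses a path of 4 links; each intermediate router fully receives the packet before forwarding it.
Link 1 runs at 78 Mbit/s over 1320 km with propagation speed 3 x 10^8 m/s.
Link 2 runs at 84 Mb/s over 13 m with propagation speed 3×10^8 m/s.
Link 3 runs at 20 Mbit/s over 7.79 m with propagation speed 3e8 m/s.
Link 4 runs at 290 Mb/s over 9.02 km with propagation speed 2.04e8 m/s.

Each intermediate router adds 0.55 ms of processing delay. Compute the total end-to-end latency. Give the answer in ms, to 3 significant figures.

7.03 ms

Transmission delays (L/R per hop): 0.153846, 0.142857, 0.6, 0.0413793 ms; sum = 0.938083 ms.
Propagation delays (d/s per hop): 4.4, 4.33333e-05, 2.59667e-05, 0.0442157 ms; sum = 4.44428 ms.
Processing at 3 router(s): 3 × 0.55 ms = 1.65 ms.
End-to-end = 7.03 ms.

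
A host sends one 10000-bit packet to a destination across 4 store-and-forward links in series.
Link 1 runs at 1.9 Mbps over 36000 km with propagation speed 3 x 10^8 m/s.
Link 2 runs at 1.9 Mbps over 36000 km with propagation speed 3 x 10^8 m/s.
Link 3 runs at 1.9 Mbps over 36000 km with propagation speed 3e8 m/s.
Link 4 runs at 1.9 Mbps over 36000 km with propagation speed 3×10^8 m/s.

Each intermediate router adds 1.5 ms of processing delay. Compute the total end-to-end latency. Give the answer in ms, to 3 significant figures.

Transmission delay per hop = L/R = 10000/1900000 = 5.26316 ms; 4 hops → 21.0526 ms.
Propagation delays (d/s per hop): 120, 120, 120, 120 ms; sum = 480 ms.
Processing at 3 router(s): 3 × 1.5 ms = 4.5 ms.
End-to-end = 506 ms.

506 ms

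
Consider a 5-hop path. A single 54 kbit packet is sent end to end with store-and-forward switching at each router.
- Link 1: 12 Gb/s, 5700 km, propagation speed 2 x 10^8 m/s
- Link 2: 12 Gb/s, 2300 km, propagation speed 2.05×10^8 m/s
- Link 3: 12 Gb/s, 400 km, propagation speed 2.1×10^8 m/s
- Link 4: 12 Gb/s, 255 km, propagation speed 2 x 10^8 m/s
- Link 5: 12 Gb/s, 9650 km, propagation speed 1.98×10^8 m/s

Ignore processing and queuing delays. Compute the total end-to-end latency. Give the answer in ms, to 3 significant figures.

L = 54000 bits.
Transmission delay per hop = L/R = 54000/12000000000 = 0.0045 ms; 5 hops → 0.0225 ms.
Propagation delays (d/s per hop): 28.5, 11.2195, 1.90476, 1.275, 48.7374 ms; sum = 91.6366 ms.
End-to-end = 91.7 ms.

91.7 ms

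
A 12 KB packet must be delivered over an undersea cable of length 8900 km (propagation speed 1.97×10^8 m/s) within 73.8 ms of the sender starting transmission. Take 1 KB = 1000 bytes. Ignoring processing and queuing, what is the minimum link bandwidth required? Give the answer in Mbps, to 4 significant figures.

L = 96000 bits.
Propagation delay = 8900000 / 197000000 = 45.1777 ms.
Transmission budget = 73.8 − 45.1777 = 28.6223 ms.
R ≥ L / t_tx = 96000 bits / 0.0286223 s = 3.354 Mbps.

3.354 Mbps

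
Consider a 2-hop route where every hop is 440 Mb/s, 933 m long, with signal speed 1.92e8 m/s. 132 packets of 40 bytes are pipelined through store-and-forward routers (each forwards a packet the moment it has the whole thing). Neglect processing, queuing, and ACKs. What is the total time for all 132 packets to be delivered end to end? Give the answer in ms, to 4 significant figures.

0.1064 ms

Per-hop transmission t_tx = L/R = 320/440000000 = 0.000727273 ms.
Per-hop propagation t_prop = 933/192000000 = 0.00485938 ms.
Pipeline fill: first packet needs 2·t_tx to clear all hops; remaining 131 packets each add one t_tx.
Total = (2+132-1)·t_tx + 2·t_prop = 133·0.000727273 + 2·0.00485938 = 0.1064 ms.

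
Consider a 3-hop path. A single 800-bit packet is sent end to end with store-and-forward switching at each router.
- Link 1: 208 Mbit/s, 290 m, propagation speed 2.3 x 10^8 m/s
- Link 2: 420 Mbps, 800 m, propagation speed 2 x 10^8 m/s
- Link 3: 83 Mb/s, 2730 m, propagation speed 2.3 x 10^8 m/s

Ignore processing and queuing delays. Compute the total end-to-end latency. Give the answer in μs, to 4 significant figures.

32.52 μs

Transmission delays (L/R per hop): 3.84615, 1.90476, 9.63855 μs; sum = 15.3895 μs.
Propagation delays (d/s per hop): 1.26087, 4, 11.8696 μs; sum = 17.1304 μs.
End-to-end = 32.52 μs.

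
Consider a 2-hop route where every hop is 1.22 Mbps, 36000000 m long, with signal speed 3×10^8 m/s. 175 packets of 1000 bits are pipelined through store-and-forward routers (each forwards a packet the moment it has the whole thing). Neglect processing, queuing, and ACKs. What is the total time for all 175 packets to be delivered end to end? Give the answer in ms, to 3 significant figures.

384 ms

Per-hop transmission t_tx = L/R = 1000/1220000 = 0.819672 ms.
Per-hop propagation t_prop = 36000000/300000000 = 120 ms.
Pipeline fill: first packet needs 2·t_tx to clear all hops; remaining 174 packets each add one t_tx.
Total = (2+175-1)·t_tx + 2·t_prop = 176·0.819672 + 2·120 = 384 ms.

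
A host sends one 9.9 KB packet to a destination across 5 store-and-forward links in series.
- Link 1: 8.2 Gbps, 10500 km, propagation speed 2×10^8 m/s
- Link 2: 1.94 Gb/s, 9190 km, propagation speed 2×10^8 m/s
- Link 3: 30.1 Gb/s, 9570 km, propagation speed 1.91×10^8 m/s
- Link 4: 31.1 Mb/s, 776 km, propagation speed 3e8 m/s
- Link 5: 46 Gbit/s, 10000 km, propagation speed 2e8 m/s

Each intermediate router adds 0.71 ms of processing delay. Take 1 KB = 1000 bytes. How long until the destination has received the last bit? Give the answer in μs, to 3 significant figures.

207000 μs

L = 79200 bits.
Transmission delays (L/R per hop): 9.65854, 40.8247, 2.63123, 2546.62, 1.72174 μs; sum = 2601.46 μs.
Propagation delays (d/s per hop): 52500, 45950, 50104.7, 2586.67, 50000 μs; sum = 201141 μs.
Processing at 4 router(s): 4 × 0.71 ms = 2840 μs.
End-to-end = 207000 μs.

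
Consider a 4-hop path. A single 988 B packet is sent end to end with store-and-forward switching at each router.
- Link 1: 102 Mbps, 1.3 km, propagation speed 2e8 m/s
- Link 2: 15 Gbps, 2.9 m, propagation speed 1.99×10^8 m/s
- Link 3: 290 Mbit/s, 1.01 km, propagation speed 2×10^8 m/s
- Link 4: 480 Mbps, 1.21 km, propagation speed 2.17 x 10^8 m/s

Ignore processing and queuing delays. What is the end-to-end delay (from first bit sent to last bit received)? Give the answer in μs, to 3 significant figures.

L = 988 × 8 = 7904 bits.
Transmission delays (L/R per hop): 77.4902, 0.526933, 27.2552, 16.4667 μs; sum = 121.739 μs.
Propagation delays (d/s per hop): 6.5, 0.0145729, 5.05, 5.57604 μs; sum = 17.1406 μs.
End-to-end = 139 μs.

139 μs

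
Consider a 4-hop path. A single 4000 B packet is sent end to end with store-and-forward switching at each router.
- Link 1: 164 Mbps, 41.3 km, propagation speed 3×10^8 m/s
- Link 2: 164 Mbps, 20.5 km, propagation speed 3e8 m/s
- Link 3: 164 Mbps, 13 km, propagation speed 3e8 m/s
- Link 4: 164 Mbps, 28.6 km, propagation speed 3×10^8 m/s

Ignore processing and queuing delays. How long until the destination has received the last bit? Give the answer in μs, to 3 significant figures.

L = 4000 × 8 = 32000 bits.
Transmission delay per hop = L/R = 32000/164000000 = 195.122 μs; 4 hops → 780.488 μs.
Propagation delays (d/s per hop): 137.667, 68.3333, 43.3333, 95.3333 μs; sum = 344.667 μs.
End-to-end = 1130 μs.

1130 μs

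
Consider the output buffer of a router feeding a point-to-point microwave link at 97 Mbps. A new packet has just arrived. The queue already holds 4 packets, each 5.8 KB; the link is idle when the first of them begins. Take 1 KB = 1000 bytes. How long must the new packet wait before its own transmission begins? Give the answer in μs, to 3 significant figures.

Each queued packet: L/R = 46400/97000000 = 478.351 μs.
4 queued → 1913.4 μs.
Queuing delay = 1910 μs.

1910 μs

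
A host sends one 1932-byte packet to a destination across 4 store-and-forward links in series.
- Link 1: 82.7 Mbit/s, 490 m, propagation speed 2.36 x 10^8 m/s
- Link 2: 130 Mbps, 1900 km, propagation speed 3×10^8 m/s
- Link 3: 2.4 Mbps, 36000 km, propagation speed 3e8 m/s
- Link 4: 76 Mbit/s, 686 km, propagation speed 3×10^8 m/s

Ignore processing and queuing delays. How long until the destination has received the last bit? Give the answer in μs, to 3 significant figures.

136000 μs

L = 1932 × 8 = 15456 bits.
Transmission delays (L/R per hop): 186.892, 118.892, 6440, 203.368 μs; sum = 6949.15 μs.
Propagation delays (d/s per hop): 2.07627, 6333.33, 120000, 2286.67 μs; sum = 128622 μs.
End-to-end = 136000 μs.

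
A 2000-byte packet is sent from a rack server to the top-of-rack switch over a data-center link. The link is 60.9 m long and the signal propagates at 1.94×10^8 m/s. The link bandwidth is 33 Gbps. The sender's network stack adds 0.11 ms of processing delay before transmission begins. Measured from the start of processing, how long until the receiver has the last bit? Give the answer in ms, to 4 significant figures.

L = 2000 × 8 = 16000 bits.
Transmission delay = L/R = 16000 / 33000000000 = 0.000484848 ms.
Propagation delay = d/s = 60.9 m / 194000000 m/s = 0.000313918 ms.
Plus processing delay 0.11 ms = 0.11 ms.
Total = 0.1108 ms.

0.1108 ms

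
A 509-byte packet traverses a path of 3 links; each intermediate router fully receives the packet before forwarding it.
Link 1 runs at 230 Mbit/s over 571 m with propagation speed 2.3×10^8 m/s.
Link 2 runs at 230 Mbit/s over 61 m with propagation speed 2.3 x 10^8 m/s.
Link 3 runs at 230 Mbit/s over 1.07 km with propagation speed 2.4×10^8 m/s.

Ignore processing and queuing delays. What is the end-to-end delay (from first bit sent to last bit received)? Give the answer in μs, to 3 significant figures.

L = 509 × 8 = 4072 bits.
Transmission delay per hop = L/R = 4072/230000000 = 17.7043 μs; 3 hops → 53.113 μs.
Propagation delays (d/s per hop): 2.48261, 0.265217, 4.45833 μs; sum = 7.20616 μs.
End-to-end = 60.3 μs.

60.3 μs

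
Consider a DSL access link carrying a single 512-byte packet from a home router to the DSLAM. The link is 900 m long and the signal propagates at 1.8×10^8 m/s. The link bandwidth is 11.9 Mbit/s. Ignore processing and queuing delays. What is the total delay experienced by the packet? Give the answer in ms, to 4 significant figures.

L = 512 × 8 = 4096 bits.
Transmission delay = L/R = 4096 / 11900000 = 0.344202 ms.
Propagation delay = d/s = 900 m / 180000000 m/s = 0.005 ms.
Total = 0.3492 ms.

0.3492 ms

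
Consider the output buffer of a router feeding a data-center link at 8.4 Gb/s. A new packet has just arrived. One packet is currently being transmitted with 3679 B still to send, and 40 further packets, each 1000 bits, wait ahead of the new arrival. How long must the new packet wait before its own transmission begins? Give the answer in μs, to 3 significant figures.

Each queued packet: L/R = 1000/8400000000 = 0.119048 μs.
40 queued → 4.7619 μs.
Plus remaining 29432 bits of current packet: 3.50381 μs.
Queuing delay = 8.27 μs.

8.27 μs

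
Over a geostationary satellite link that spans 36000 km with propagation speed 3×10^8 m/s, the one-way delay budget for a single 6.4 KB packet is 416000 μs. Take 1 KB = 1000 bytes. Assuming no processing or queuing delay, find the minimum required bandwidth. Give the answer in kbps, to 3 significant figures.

173 kbps

L = 51200 bits.
Propagation delay = 36000000 / 300000000 = 120000 μs.
Transmission budget = 416000 − 120000 = 296000 μs.
R ≥ L / t_tx = 51200 bits / 0.296 s = 173 kbps.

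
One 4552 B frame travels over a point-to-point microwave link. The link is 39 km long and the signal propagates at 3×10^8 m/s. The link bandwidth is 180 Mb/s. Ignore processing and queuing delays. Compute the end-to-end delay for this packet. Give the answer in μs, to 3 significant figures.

L = 4552 × 8 = 36416 bits.
Transmission delay = L/R = 36416 / 180000000 = 202.311 μs.
Propagation delay = d/s = 39000 m / 300000000 m/s = 130 μs.
Total = 332 μs.

332 μs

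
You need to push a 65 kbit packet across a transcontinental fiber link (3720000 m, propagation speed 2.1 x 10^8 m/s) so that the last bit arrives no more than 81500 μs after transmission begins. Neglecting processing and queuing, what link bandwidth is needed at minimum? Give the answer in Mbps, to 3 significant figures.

Propagation delay = 3720000 / 210000000 = 17714.3 μs.
Transmission budget = 81500 − 17714.3 = 63785.7 μs.
R ≥ L / t_tx = 65000 bits / 0.0637857 s = 1.02 Mbps.

1.02 Mbps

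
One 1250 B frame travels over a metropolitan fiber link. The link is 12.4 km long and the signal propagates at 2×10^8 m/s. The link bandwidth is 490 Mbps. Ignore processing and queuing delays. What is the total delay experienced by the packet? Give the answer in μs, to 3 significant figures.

82.4 μs

L = 1250 × 8 = 10000 bits.
Transmission delay = L/R = 10000 / 490000000 = 20.4082 μs.
Propagation delay = d/s = 12400 m / 200000000 m/s = 62 μs.
Total = 82.4 μs.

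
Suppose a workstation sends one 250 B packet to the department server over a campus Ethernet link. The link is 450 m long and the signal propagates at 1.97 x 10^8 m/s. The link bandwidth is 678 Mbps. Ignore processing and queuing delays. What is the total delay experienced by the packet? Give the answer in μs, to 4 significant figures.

5.234 μs

L = 250 × 8 = 2000 bits.
Transmission delay = L/R = 2000 / 678000000 = 2.94985 μs.
Propagation delay = d/s = 450 m / 197000000 m/s = 2.28426 μs.
Total = 5.234 μs.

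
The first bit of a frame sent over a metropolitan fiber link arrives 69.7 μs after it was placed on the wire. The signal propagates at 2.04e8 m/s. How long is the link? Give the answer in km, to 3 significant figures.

d = s × t_prop = 204000000 × 6.97e-05 = 14.2 km.

14.2 km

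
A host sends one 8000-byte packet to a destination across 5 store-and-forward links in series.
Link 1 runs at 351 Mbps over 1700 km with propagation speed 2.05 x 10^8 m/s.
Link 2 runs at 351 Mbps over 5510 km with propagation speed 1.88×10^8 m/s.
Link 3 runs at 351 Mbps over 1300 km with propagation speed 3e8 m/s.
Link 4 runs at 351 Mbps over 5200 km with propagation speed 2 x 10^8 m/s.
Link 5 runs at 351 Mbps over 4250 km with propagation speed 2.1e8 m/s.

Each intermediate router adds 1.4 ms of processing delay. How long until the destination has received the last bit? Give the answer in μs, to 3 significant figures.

94700 μs

L = 8000 × 8 = 64000 bits.
Transmission delay per hop = L/R = 64000/351000000 = 182.336 μs; 5 hops → 911.681 μs.
Propagation delays (d/s per hop): 8292.68, 29308.5, 4333.33, 26000, 20238.1 μs; sum = 88172.6 μs.
Processing at 4 router(s): 4 × 1.4 ms = 5600 μs.
End-to-end = 94700 μs.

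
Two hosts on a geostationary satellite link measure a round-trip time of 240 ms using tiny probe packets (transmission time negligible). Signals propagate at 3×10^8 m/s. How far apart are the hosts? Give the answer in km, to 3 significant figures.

36000 km

One-way propagation = RTT/2 = 120 ms.
d = s × t = 300000000 × 0.12 = 36000 km.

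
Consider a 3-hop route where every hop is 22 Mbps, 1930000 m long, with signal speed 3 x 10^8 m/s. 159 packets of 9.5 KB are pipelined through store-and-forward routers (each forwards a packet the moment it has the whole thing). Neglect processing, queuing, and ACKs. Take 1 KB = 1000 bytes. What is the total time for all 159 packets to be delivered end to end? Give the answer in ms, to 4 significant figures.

575.5 ms

Per-hop transmission t_tx = L/R = 76000/22000000 = 3.45455 ms.
Per-hop propagation t_prop = 1930000/300000000 = 6.43333 ms.
Pipeline fill: first packet needs 3·t_tx to clear all hops; remaining 158 packets each add one t_tx.
Total = (3+159-1)·t_tx + 3·t_prop = 161·3.45455 + 3·6.43333 = 575.5 ms.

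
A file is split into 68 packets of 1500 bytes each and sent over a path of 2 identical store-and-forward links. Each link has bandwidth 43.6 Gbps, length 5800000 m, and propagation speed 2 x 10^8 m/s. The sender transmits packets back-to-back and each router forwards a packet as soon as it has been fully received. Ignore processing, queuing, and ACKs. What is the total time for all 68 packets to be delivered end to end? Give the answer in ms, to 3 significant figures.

Per-hop transmission t_tx = L/R = 12000/43600000000 = 0.000275229 ms.
Per-hop propagation t_prop = 5800000/200000000 = 29 ms.
Pipeline fill: first packet needs 2·t_tx to clear all hops; remaining 67 packets each add one t_tx.
Total = (2+68-1)·t_tx + 2·t_prop = 69·0.000275229 + 2·29 = 58.0 ms.

58.0 ms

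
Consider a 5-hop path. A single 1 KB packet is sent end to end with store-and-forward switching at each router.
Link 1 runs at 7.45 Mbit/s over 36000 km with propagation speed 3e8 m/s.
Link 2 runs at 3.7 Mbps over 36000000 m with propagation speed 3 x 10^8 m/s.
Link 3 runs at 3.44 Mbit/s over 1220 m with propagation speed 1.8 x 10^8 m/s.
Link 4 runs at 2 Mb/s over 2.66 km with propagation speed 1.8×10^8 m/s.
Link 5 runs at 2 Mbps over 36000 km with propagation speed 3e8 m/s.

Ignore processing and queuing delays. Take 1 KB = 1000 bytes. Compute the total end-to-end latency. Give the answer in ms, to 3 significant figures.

374 ms

L = 8000 bits.
Transmission delays (L/R per hop): 1.07383, 2.16216, 2.32558, 4, 4 ms; sum = 13.5616 ms.
Propagation delays (d/s per hop): 120, 120, 0.00677778, 0.0147778, 120 ms; sum = 360.022 ms.
End-to-end = 374 ms.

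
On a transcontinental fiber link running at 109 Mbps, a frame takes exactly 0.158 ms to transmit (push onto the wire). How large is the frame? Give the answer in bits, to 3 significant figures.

L = R × t_tx = 109000000 b/s × 0.000158 s = 17222 bits.

17200 bits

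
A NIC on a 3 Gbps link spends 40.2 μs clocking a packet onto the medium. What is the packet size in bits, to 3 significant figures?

L = R × t_tx = 3000000000 b/s × 4.02e-05 s = 120600 bits.

121000 bits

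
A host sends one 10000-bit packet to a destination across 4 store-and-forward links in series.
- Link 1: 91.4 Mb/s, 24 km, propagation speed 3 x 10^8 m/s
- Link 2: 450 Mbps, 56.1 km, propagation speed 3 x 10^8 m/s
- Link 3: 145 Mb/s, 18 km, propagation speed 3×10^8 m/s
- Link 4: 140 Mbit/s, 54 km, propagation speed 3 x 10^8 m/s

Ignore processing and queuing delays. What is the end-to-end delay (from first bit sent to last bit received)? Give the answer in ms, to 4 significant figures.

0.7790 ms

Transmission delays (L/R per hop): 0.109409, 0.0222222, 0.0689655, 0.0714286 ms; sum = 0.272026 ms.
Propagation delays (d/s per hop): 0.08, 0.187, 0.06, 0.18 ms; sum = 0.507 ms.
End-to-end = 0.7790 ms.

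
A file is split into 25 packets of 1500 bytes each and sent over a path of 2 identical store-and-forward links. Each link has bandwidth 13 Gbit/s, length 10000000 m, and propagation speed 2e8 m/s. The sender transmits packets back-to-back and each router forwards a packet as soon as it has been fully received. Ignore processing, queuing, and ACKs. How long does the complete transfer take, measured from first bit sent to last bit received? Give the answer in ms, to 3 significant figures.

100 ms

Per-hop transmission t_tx = L/R = 12000/13000000000 = 0.000923077 ms.
Per-hop propagation t_prop = 10000000/200000000 = 50 ms.
Pipeline fill: first packet needs 2·t_tx to clear all hops; remaining 24 packets each add one t_tx.
Total = (2+25-1)·t_tx + 2·t_prop = 26·0.000923077 + 2·50 = 100 ms.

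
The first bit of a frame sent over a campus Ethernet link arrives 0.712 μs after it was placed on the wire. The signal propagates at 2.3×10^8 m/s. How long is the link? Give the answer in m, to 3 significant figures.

d = s × t_prop = 2.3e+08 × 7.12e-07 = 164 m.

164 m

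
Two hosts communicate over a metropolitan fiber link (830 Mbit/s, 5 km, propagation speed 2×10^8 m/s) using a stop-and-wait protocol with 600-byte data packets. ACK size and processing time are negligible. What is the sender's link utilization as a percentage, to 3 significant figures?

t_tx = L/R = 4800/830000000 = 5.78313e-06 s.
t_prop = 5000/200000000 = 2.5e-05 s; RTT = 5e-05 s.
Cycle = t_tx + RTT = 5.57831e-05 s.
Utilization = t_tx / cycle = 5.78313e-06/5.57831e-05 = 10.4 %.

10.4 %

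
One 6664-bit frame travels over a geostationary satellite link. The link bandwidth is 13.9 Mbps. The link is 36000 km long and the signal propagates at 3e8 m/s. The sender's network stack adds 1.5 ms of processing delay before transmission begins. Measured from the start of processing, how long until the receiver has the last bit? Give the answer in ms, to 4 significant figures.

122.0 ms

Transmission delay = L/R = 6664 / 13900000 = 0.479424 ms.
Propagation delay = d/s = 36000000 m / 300000000 m/s = 120 ms.
Plus processing delay 1.5 ms = 1.5 ms.
Total = 122.0 ms.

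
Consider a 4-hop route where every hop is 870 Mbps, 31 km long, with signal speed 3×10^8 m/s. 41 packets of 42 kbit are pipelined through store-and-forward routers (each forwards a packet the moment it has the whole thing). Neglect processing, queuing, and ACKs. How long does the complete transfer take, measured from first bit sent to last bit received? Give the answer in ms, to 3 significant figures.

Per-hop transmission t_tx = L/R = 42000/870000000 = 0.0482759 ms.
Per-hop propagation t_prop = 31000/300000000 = 0.103333 ms.
Pipeline fill: first packet needs 4·t_tx to clear all hops; remaining 40 packets each add one t_tx.
Total = (4+41-1)·t_tx + 4·t_prop = 44·0.0482759 + 4·0.103333 = 2.54 ms.

2.54 ms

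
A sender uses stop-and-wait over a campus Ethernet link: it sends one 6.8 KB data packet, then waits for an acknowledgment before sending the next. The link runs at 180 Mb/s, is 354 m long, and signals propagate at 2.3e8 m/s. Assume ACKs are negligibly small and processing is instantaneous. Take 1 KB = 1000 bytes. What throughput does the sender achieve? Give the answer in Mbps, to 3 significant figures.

t_tx = L/R = 54400/180000000 = 0.000302222 s.
t_prop = 354/2.3e+08 = 1.53913e-06 s; RTT = 3.07826e-06 s.
Cycle = t_tx + RTT = 0.0003053 s.
Throughput = L / cycle = 54400 / 0.0003053 = 178 Mbps.

178 Mbps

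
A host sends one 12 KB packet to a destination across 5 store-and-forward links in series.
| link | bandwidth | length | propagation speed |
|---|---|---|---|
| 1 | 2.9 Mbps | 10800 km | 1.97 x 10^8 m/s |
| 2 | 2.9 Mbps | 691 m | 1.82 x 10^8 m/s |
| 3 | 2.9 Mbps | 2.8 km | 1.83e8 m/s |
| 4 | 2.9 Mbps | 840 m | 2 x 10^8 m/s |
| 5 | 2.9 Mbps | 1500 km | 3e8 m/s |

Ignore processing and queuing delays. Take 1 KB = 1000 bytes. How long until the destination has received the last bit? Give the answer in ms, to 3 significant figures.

225 ms

L = 96000 bits.
Transmission delay per hop = L/R = 96000/2900000 = 33.1034 ms; 5 hops → 165.517 ms.
Propagation delays (d/s per hop): 54.8223, 0.0037967, 0.0153005, 0.0042, 5 ms; sum = 59.8456 ms.
End-to-end = 225 ms.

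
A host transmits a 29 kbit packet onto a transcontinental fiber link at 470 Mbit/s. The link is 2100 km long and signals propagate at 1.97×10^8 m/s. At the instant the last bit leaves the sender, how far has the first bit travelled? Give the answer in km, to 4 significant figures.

12.16 km

t_tx = L/R = 29000/470000000 = 6.17021e-05 s.
Distance = s × t_tx = 197000000 × 6.17021e-05 = 12.16 km.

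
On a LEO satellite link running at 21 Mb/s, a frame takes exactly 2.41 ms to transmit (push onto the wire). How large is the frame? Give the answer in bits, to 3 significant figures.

L = R × t_tx = 21000000 b/s × 0.00241 s = 50610 bits.

50600 bits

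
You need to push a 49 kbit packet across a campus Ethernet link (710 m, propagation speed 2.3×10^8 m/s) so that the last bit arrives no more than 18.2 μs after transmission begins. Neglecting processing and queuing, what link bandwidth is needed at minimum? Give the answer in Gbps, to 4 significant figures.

3.242 Gbps

Propagation delay = 710 / 2.3e+08 = 3.08696 μs.
Transmission budget = 18.2 − 3.08696 = 15.113 μs.
R ≥ L / t_tx = 49000 bits / 1.5113e-05 s = 3.242 Gbps.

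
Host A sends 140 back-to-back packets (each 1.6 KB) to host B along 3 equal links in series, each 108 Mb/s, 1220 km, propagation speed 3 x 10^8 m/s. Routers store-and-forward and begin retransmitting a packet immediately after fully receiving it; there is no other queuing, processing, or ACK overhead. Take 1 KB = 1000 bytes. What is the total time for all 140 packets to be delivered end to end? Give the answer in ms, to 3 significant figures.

29.0 ms

Per-hop transmission t_tx = L/R = 12800/108000000 = 0.118519 ms.
Per-hop propagation t_prop = 1220000/300000000 = 4.06667 ms.
Pipeline fill: first packet needs 3·t_tx to clear all hops; remaining 139 packets each add one t_tx.
Total = (3+140-1)·t_tx + 3·t_prop = 142·0.118519 + 3·4.06667 = 29.0 ms.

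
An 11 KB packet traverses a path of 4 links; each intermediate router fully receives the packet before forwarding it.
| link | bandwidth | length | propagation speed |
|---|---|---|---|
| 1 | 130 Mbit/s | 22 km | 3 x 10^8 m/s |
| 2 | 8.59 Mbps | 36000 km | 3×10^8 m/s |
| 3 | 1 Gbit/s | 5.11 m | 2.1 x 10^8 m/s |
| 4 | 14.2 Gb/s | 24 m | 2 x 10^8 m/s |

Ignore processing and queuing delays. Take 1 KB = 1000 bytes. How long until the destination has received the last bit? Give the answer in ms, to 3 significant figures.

131 ms

L = 88000 bits.
Transmission delays (L/R per hop): 0.676923, 10.2445, 0.088, 0.00619718 ms; sum = 11.0156 ms.
Propagation delays (d/s per hop): 0.0733333, 120, 2.43333e-05, 0.00012 ms; sum = 120.073 ms.
End-to-end = 131 ms.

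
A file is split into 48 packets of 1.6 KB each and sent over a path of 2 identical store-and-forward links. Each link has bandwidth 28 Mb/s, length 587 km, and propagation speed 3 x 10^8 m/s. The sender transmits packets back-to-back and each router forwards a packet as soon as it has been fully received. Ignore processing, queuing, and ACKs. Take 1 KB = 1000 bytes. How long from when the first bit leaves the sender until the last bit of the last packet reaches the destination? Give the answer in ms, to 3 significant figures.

Per-hop transmission t_tx = L/R = 12800/28000000 = 0.457143 ms.
Per-hop propagation t_prop = 587000/300000000 = 1.95667 ms.
Pipeline fill: first packet needs 2·t_tx to clear all hops; remaining 47 packets each add one t_tx.
Total = (2+48-1)·t_tx + 2·t_prop = 49·0.457143 + 2·1.95667 = 26.3 ms.

26.3 ms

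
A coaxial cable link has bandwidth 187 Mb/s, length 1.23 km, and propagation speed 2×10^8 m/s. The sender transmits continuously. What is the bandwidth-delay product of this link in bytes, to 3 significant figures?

Propagation delay = 1230 / 200000000 = 6.15e-06 s.
BDP = R × t_prop = 187000000 × 6.15e-06 = 1150.05 bits.
In bytes: 1150.05/8 = 144 bytes.

144 bytes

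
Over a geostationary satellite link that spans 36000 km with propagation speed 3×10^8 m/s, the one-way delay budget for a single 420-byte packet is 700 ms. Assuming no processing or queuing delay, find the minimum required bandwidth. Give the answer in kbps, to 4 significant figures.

5.793 kbps

L = 3360 bits.
Propagation delay = 36000000 / 300000000 = 120 ms.
Transmission budget = 700 − 120 = 580 ms.
R ≥ L / t_tx = 3360 bits / 0.58 s = 5.793 kbps.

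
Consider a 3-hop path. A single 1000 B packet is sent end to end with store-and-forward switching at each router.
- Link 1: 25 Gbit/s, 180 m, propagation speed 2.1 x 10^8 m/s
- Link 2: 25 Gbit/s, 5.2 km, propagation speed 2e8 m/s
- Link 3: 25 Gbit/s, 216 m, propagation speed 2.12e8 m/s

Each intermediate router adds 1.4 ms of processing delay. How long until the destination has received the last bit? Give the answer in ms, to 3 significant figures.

2.83 ms

L = 1000 × 8 = 8000 bits.
Transmission delay per hop = L/R = 8000/25000000000 = 0.00032 ms; 3 hops → 0.00096 ms.
Propagation delays (d/s per hop): 0.000857143, 0.026, 0.00101887 ms; sum = 0.027876 ms.
Processing at 2 router(s): 2 × 1.4 ms = 2.8 ms.
End-to-end = 2.83 ms.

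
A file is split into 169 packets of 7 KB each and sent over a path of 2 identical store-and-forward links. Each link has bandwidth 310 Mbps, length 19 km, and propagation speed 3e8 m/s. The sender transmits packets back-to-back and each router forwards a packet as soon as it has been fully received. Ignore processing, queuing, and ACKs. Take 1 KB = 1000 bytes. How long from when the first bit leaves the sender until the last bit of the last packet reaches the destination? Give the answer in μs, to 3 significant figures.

Per-hop transmission t_tx = L/R = 56000/310000000 = 180.645 μs.
Per-hop propagation t_prop = 19000/300000000 = 63.3333 μs.
Pipeline fill: first packet needs 2·t_tx to clear all hops; remaining 168 packets each add one t_tx.
Total = (2+169-1)·t_tx + 2·t_prop = 170·180.645 + 2·63.3333 = 30800 μs.

30800 μs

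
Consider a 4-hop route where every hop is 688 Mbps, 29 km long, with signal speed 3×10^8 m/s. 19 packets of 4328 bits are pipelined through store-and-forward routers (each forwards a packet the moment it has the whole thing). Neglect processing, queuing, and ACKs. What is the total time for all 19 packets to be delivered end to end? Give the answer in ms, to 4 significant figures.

Per-hop transmission t_tx = L/R = 4328/688000000 = 0.0062907 ms.
Per-hop propagation t_prop = 29000/300000000 = 0.0966667 ms.
Pipeline fill: first packet needs 4·t_tx to clear all hops; remaining 18 packets each add one t_tx.
Total = (4+19-1)·t_tx + 4·t_prop = 22·0.0062907 + 4·0.0966667 = 0.5251 ms.

0.5251 ms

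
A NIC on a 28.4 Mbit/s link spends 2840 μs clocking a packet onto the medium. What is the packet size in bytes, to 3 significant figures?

L = R × t_tx = 28400000 b/s × 0.00284 s = 80656 bits.
In bytes: 80656 / 8 = 10100 bytes.

10100 bytes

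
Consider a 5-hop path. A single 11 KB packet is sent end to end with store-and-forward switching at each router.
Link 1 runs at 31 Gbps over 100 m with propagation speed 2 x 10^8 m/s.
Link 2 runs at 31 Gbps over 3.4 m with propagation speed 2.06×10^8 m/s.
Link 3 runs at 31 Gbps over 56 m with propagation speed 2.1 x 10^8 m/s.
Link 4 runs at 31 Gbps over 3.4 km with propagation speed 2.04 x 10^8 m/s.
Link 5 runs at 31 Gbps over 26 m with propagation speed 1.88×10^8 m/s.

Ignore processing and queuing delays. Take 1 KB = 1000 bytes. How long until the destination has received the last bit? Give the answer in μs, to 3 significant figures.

L = 88000 bits.
Transmission delay per hop = L/R = 88000/31000000000 = 2.83871 μs; 5 hops → 14.1935 μs.
Propagation delays (d/s per hop): 0.5, 0.0165049, 0.266667, 16.6667, 0.138298 μs; sum = 17.5881 μs.
End-to-end = 31.8 μs.

31.8 μs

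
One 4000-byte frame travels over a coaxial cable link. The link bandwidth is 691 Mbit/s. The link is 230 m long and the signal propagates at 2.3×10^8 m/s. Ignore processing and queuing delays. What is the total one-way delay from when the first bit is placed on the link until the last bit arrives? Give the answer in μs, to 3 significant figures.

47.3 μs

L = 4000 × 8 = 32000 bits.
Transmission delay = L/R = 32000 / 691000000 = 46.3097 μs.
Propagation delay = d/s = 230 m / 2.3e+08 m/s = 1 μs.
Total = 47.3 μs.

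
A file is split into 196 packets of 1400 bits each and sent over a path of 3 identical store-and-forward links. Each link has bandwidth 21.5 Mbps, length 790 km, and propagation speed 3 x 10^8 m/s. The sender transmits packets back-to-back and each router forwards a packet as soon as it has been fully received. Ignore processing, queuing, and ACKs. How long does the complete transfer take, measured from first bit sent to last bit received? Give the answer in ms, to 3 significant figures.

Per-hop transmission t_tx = L/R = 1400/21500000 = 0.0651163 ms.
Per-hop propagation t_prop = 790000/300000000 = 2.63333 ms.
Pipeline fill: first packet needs 3·t_tx to clear all hops; remaining 195 packets each add one t_tx.
Total = (3+196-1)·t_tx + 3·t_prop = 198·0.0651163 + 3·2.63333 = 20.8 ms.

20.8 ms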